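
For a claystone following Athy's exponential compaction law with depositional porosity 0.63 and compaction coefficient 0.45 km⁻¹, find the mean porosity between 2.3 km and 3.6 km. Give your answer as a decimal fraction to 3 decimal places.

0.169

⟨phi⟩ = (1/(Z₂−Z₁)) ∫ phi₀ e^(−kZ) dZ = phi₀·(e^(−k·Z₁) − e^(−k·Z₂)) / (k·(Z₂−Z₁))
e^(−0.45×2.3) = 0.3552; e^(−0.45×3.6) = 0.1979
⟨phi⟩ = 0.63 × (0.3552 − 0.1979) / (0.45 × 1.3) = 0.63 × 0.2689 = 0.1694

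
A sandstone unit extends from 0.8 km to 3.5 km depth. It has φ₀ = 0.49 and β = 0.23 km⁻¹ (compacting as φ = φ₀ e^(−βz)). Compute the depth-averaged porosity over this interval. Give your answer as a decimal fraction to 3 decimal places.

0.304

⟨φ⟩ = (1/(z₂−z₁)) ∫ φ₀ e^(−βz) dz = φ₀·(e^(−β·z₁) − e^(−β·z₂)) / (β·(z₂−z₁))
e^(−0.23×0.8) = 0.8319; e^(−0.23×3.5) = 0.4471
⟨φ⟩ = 0.49 × (0.8319 − 0.4471) / (0.23 × 2.7) = 0.49 × 0.6197 = 0.3037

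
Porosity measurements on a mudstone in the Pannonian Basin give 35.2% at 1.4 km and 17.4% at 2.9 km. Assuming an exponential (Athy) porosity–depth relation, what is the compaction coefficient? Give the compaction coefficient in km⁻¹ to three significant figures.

Athy: phi(d) = phi₀ e^(−βd) ⇒ phi₁/phi₂ = e^{β(d₂−d₁)} ⇒ β = ln(phi₁/phi₂)/(d₂−d₁)
β = ln(0.352/0.174) / (2.9 − 1.4) = ln(2.023) / 1.5 = 0.7046 / 1.5 = 0.4697 km⁻¹

0.470 km⁻¹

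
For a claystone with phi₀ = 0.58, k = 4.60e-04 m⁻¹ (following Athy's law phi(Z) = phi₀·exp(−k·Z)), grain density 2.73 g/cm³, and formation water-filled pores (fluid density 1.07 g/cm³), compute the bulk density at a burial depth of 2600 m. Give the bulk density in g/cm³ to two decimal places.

Working in km (1 km = 1000 m; k in km⁻¹ = k in m⁻¹ × 1000):
Porosity at depth: phi = 0.58·exp(−0.46×2.6) = 0.58×0.3024 = 0.1754
Bulk density: ρ_b = (1−phi)ρ_g + phi·ρ_f = 0.8246×2.73 + 0.1754×1.07
       = 2.251 + 0.188 = 2.439 g/cm³

2.44 g/cm³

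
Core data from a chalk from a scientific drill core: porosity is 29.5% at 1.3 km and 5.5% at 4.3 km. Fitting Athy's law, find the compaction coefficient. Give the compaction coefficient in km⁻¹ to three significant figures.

Athy: phi(d) = phi₀ e^(−kd) ⇒ phi₁/phi₂ = e^{k(d₂−d₁)} ⇒ k = ln(phi₁/phi₂)/(d₂−d₁)
k = ln(0.295/0.055) / (4.3 − 1.3) = ln(5.364) / 3 = 1.6796 / 3 = 0.5599 km⁻¹

0.560 km⁻¹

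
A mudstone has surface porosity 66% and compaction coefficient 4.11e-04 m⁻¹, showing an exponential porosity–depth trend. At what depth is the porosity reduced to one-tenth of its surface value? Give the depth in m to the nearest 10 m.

Working in km (1 km = 1000 m; c in km⁻¹ = c in m⁻¹ × 1000):
phi/phi₀ = 1/10 ⇒ exp(−c·z) = 1/10 ⇒ z = ln(10) / c
z = 2.3026 / 0.411 = 5.602 km

5600 m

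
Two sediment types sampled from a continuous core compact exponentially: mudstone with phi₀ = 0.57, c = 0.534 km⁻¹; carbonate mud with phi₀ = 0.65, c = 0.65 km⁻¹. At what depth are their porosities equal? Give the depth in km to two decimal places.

Set phi₀ₐ e^(−cₐd) = phi₀ᵦ e^(−cᵦd) ⇒ ln(phi₀ₐ/phi₀ᵦ) = (cₐ − cᵦ)·d
d = ln(0.57/0.65) / (0.534 − 0.65) = -0.1313 / -0.116 = 1.132 km

1.13 km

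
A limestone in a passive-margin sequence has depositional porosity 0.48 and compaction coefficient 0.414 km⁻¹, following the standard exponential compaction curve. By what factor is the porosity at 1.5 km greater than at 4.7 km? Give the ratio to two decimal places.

φ(z₁)/φ(z₂) = e^(−c·z₁)/e^(−c·z₂) = e^{c(z₂−z₁)}
= exp(0.414 × 3.2) = exp(1.325) = 3.7614

3.76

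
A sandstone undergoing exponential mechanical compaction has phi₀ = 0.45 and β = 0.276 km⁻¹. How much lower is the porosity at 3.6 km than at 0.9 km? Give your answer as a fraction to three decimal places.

phi(0.9) = 0.45·e^(−0.276×0.9) = 0.3510
phi(3.6) = 0.45·e^(−0.276×3.6) = 0.1666
Δphi = 0.3510 − 0.1666 = 0.1844

0.184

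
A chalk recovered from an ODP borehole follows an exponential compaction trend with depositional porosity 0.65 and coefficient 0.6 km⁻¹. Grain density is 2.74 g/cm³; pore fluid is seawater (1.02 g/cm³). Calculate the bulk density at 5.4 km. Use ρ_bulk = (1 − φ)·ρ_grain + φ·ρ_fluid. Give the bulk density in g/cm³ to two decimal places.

2.70 g/cm³

Porosity at depth: φ = 0.65·exp(−0.6×5.4) = 0.65×0.0392 = 0.0255
Bulk density: ρ_b = (1−φ)ρ_g + φ·ρ_f = 0.9745×2.74 + 0.0255×1.02
       = 2.670 + 0.026 = 2.696 g/cm³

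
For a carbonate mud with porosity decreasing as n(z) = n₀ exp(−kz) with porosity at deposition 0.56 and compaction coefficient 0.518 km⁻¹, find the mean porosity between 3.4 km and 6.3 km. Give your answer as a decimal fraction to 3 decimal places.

0.050

⟨n⟩ = (1/(z₂−z₁)) ∫ n₀ e^(−kz) dz = n₀·(e^(−k·z₁) − e^(−k·z₂)) / (k·(z₂−z₁))
e^(−0.518×3.4) = 0.1718; e^(−0.518×6.3) = 0.0383
⟨n⟩ = 0.56 × (0.1718 − 0.0383) / (0.518 × 2.9) = 0.56 × 0.0889 = 0.0498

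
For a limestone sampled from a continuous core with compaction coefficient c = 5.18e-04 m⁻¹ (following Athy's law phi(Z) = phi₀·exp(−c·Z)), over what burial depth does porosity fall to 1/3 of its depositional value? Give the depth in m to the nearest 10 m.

2120 m

Working in km (1 km = 1000 m; c in km⁻¹ = c in m⁻¹ × 1000):
phi/phi₀ = 1/3 ⇒ exp(−c·Z) = 1/3 ⇒ Z = ln(3) / c
Z = 1.0986 / 0.518 = 2.121 km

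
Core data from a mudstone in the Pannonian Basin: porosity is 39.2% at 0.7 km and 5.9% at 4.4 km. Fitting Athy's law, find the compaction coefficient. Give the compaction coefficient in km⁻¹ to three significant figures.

0.512 km⁻¹

Athy: n(d) = n₀ e^(−kd) ⇒ n₁/n₂ = e^{k(d₂−d₁)} ⇒ k = ln(n₁/n₂)/(d₂−d₁)
k = ln(0.392/0.059) / (4.4 − 0.7) = ln(6.644) / 3.7 = 1.8937 / 3.7 = 0.5118 km⁻¹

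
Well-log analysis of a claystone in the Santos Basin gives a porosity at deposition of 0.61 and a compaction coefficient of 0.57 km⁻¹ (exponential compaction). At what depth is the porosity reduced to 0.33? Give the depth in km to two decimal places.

1.08 km

Invert Athy's law: z = ln(φ₀/φ) / k
z = ln(0.61/0.33) / 0.57 = ln(1.848) / 0.57 = 0.6144 / 0.57 = 1.078 km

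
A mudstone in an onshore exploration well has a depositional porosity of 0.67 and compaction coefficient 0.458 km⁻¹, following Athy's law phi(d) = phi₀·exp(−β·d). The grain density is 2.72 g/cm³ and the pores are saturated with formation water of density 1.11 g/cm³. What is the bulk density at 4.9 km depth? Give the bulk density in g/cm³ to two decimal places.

Porosity at depth: phi = 0.67·exp(−0.458×4.9) = 0.67×0.1060 = 0.0710
Bulk density: ρ_b = (1−phi)ρ_g + phi·ρ_f = 0.9290×2.72 + 0.0710×1.11
       = 2.527 + 0.079 = 2.606 g/cm³

2.61 g/cm³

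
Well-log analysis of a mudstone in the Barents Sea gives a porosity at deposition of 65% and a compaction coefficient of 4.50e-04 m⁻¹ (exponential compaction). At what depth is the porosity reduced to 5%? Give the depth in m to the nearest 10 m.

Working in km (1 km = 1000 m; k in km⁻¹ = k in m⁻¹ × 1000):
Invert Athy's law: Z = ln(phi₀/phi) / k
Z = ln(0.65/0.05) / 0.45 = ln(13) / 0.45 = 2.5649 / 0.45 = 5.700 km

5700 m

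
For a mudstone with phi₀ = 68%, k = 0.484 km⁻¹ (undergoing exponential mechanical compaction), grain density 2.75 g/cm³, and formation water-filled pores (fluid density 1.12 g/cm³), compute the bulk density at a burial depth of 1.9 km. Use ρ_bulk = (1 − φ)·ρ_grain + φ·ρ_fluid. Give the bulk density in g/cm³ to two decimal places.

Porosity at depth: phi = 0.68·exp(−0.484×1.9) = 0.68×0.3987 = 0.2711
Bulk density: ρ_b = (1−phi)ρ_g + phi·ρ_f = 0.7289×2.75 + 0.2711×1.12
       = 2.004 + 0.304 = 2.308 g/cm³

2.31 g/cm³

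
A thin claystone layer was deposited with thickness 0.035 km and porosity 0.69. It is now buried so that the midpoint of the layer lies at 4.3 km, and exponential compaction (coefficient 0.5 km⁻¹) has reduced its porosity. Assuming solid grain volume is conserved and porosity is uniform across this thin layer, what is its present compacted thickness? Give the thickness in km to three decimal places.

Porosity at 4.3 km: n = 0.69·exp(−0.5×4.3) = 0.0804
Solid-volume conservation: h(1−n) = h₀(1−n₀) ⇒ h = h₀·(1−n₀)/(1−n)
h = 0.035 × (1 − 0.69)/(1 − 0.0804) = 0.035 × 0.3371 = 0.0118 km

0.012 km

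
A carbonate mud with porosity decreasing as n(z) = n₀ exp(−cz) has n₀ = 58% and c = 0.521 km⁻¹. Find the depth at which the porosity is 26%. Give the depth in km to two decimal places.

Invert Athy's law: z = ln(n₀/n) / c
z = ln(0.58/0.26) / 0.521 = ln(2.231) / 0.521 = 0.8023 / 0.521 = 1.540 km

1.54 km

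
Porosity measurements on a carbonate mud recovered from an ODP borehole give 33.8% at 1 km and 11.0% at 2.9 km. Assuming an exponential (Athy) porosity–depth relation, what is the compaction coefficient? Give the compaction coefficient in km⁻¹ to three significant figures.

Athy: n(z) = n₀ e^(−kz) ⇒ n₁/n₂ = e^{k(z₂−z₁)} ⇒ k = ln(n₁/n₂)/(z₂−z₁)
k = ln(0.338/0.11) / (2.9 − 1) = ln(3.073) / 1.9 = 1.1226 / 1.9 = 0.5908 km⁻¹

0.591 km⁻¹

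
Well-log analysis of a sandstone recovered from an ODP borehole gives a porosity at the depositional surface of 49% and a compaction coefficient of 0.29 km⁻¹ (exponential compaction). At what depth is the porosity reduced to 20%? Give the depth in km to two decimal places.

Invert Athy's law: z = ln(φ₀/φ) / c
z = ln(0.49/0.2) / 0.29 = ln(2.45) / 0.29 = 0.8961 / 0.29 = 3.090 km

3.09 km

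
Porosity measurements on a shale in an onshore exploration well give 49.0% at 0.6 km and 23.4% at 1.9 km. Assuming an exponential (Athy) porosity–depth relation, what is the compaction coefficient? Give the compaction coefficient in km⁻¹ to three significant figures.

0.569 km⁻¹

Athy: phi(z) = phi₀ e^(−cz) ⇒ phi₁/phi₂ = e^{c(z₂−z₁)} ⇒ c = ln(phi₁/phi₂)/(z₂−z₁)
c = ln(0.49/0.234) / (1.9 − 0.6) = ln(2.094) / 1.3 = 0.7391 / 1.3 = 0.5685 km⁻¹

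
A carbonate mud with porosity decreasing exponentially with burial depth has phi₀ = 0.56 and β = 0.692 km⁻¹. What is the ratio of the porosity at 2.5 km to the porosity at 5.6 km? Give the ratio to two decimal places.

phi(z₁)/phi(z₂) = e^(−β·z₁)/e^(−β·z₂) = e^{β(z₂−z₁)}
= exp(0.692 × 3.1) = exp(2.145) = 8.5437

8.54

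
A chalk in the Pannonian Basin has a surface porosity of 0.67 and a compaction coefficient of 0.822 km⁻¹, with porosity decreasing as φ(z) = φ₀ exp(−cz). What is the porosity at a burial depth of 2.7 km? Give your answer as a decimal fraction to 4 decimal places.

0.0728

φ = φ₀·exp(−c·z) = 0.67 × exp(−0.822 × 2.7) = 0.67 × exp(−2.219)
  = 0.67 × 0.1087 = 0.0728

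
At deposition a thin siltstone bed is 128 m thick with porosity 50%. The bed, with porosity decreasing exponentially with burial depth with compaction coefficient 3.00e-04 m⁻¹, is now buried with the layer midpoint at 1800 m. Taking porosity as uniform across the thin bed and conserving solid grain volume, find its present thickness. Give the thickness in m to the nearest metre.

90 m

Working in km (1 km = 1000 m; c in km⁻¹ = c in m⁻¹ × 1000):
Porosity at 1.8 km: n = 0.5·exp(−0.3×1.8) = 0.2914
Solid-volume conservation: h(1−n) = h₀(1−n₀) ⇒ h = h₀·(1−n₀)/(1−n)
h = 0.128 × (1 − 0.5)/(1 − 0.2914) = 0.128 × 0.7056 = 0.0903 km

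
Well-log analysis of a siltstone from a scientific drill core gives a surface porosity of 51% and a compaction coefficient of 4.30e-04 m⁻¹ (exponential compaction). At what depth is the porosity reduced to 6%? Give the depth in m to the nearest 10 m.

4980 m

Working in km (1 km = 1000 m; k in km⁻¹ = k in m⁻¹ × 1000):
Invert Athy's law: z = ln(φ₀/φ) / k
z = ln(0.51/0.06) / 0.43 = ln(8.5) / 0.43 = 2.1401 / 0.43 = 4.977 km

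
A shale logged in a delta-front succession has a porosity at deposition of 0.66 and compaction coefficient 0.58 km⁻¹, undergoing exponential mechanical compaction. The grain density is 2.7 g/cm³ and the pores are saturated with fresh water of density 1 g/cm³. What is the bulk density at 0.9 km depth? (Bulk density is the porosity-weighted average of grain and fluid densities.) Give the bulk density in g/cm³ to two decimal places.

2.03 g/cm³

Porosity at depth: φ = 0.66·exp(−0.58×0.9) = 0.66×0.5933 = 0.3916
Bulk density: ρ_b = (1−φ)ρ_g + φ·ρ_f = 0.6084×2.7 + 0.3916×1
       = 1.643 + 0.392 = 2.034 g/cm³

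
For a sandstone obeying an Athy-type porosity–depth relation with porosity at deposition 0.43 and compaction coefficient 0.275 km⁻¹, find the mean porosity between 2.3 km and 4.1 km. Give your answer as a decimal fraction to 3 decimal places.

⟨φ⟩ = (1/(d₂−d₁)) ∫ φ₀ e^(−kd) dd = φ₀·(e^(−k·d₁) − e^(−k·d₂)) / (k·(d₂−d₁))
e^(−0.275×2.3) = 0.5313; e^(−0.275×4.1) = 0.3238
⟨φ⟩ = 0.43 × (0.5313 − 0.3238) / (0.275 × 1.8) = 0.43 × 0.4190 = 0.1802

0.180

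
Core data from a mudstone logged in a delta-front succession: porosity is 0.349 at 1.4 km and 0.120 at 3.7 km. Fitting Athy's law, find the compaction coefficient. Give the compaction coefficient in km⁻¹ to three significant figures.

Athy: n(Z) = n₀ e^(−cZ) ⇒ n₁/n₂ = e^{c(Z₂−Z₁)} ⇒ c = ln(n₁/n₂)/(Z₂−Z₁)
c = ln(0.349/0.12) / (3.7 − 1.4) = ln(2.908) / 2.3 = 1.0676 / 2.3 = 0.4642 km⁻¹

0.464 km⁻¹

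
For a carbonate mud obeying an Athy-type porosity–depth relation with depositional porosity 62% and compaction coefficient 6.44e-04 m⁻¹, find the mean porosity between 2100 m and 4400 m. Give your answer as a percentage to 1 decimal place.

Working in km (1 km = 1000 m; β in km⁻¹ = β in m⁻¹ × 1000):
⟨φ⟩ = (1/(d₂−d₁)) ∫ φ₀ e^(−βd) dd = φ₀·(e^(−β·d₁) − e^(−β·d₂)) / (β·(d₂−d₁))
e^(−0.644×2.1) = 0.2586; e^(−0.644×4.4) = 0.0588
⟨φ⟩ = 0.62 × (0.2586 − 0.0588) / (0.644 × 2.3) = 0.62 × 0.1349 = 0.0836

8.4%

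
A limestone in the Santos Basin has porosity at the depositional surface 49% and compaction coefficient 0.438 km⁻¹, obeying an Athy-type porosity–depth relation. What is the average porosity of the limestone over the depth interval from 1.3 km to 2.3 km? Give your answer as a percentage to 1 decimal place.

⟨n⟩ = (1/(z₂−z₁)) ∫ n₀ e^(−cz) dz = n₀·(e^(−c·z₁) − e^(−c·z₂)) / (c·(z₂−z₁))
e^(−0.438×1.3) = 0.5659; e^(−0.438×2.3) = 0.3652
⟨n⟩ = 0.49 × (0.5659 − 0.3652) / (0.438 × 1) = 0.49 × 0.4582 = 0.2245

22.5%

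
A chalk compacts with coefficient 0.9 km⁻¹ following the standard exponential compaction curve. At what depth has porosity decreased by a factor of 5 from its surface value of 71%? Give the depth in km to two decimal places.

1.79 km

phi/phi₀ = 1/5 ⇒ exp(−c·d) = 1/5 ⇒ d = ln(5) / c
d = 1.6094 / 0.9 = 1.788 km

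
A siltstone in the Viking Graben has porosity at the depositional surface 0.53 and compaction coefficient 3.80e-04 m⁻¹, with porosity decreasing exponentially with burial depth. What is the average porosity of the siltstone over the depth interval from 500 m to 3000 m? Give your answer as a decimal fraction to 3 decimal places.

0.283

Working in km (1 km = 1000 m; k in km⁻¹ = k in m⁻¹ × 1000):
⟨φ⟩ = (1/(Z₂−Z₁)) ∫ φ₀ e^(−kZ) dZ = φ₀·(e^(−k·Z₁) − e^(−k·Z₂)) / (k·(Z₂−Z₁))
e^(−0.38×0.5) = 0.8270; e^(−0.38×3) = 0.3198
⟨φ⟩ = 0.53 × (0.8270 − 0.3198) / (0.38 × 2.5) = 0.53 × 0.5338 = 0.2829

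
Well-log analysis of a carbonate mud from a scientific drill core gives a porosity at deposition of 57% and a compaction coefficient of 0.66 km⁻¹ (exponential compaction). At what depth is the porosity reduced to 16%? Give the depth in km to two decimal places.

1.92 km

Invert Athy's law: z = ln(phi₀/phi) / β
z = ln(0.57/0.16) / 0.66 = ln(3.562) / 0.66 = 1.2705 / 0.66 = 1.925 km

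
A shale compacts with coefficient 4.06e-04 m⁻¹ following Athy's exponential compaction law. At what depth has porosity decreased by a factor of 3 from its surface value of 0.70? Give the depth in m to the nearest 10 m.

2710 m

Working in km (1 km = 1000 m; c in km⁻¹ = c in m⁻¹ × 1000):
n/n₀ = 1/3 ⇒ exp(−c·d) = 1/3 ⇒ d = ln(3) / c
d = 1.0986 / 0.406 = 2.706 km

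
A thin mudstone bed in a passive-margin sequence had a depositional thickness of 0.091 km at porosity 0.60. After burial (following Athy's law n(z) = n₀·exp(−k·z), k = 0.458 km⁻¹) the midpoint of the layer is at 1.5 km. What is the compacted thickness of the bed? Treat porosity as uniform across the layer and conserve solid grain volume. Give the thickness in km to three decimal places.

Porosity at 1.5 km: n = 0.6·exp(−0.458×1.5) = 0.3018
Solid-volume conservation: h(1−n) = h₀(1−n₀) ⇒ h = h₀·(1−n₀)/(1−n)
h = 0.091 × (1 − 0.6)/(1 − 0.3018) = 0.091 × 0.5729 = 0.0521 km

0.052 km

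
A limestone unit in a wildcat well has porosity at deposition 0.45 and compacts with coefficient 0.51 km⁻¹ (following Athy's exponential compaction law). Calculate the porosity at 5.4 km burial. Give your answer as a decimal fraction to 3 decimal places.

φ = φ₀·exp(−k·z) = 0.45 × exp(−0.51 × 5.4) = 0.45 × exp(−2.754)
  = 0.45 × 0.0637 = 0.0287

0.029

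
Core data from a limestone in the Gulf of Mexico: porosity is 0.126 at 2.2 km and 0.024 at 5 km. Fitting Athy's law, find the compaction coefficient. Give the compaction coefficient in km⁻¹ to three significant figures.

0.592 km⁻¹

Athy: phi(z) = phi₀ e^(−βz) ⇒ phi₁/phi₂ = e^{β(z₂−z₁)} ⇒ β = ln(phi₁/phi₂)/(z₂−z₁)
β = ln(0.126/0.024) / (5 − 2.2) = ln(5.25) / 2.8 = 1.6582 / 2.8 = 0.5922 km⁻¹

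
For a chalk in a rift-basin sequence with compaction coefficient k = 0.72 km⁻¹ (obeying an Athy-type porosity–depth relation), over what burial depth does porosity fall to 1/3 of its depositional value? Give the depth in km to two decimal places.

φ/φ₀ = 1/3 ⇒ exp(−k·Z) = 1/3 ⇒ Z = ln(3) / k
Z = 1.0986 / 0.72 = 1.526 km

1.53 km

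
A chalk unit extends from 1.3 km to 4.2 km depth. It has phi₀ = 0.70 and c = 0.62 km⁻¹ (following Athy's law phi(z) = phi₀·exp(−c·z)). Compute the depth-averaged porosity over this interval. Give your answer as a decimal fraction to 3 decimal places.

⟨phi⟩ = (1/(z₂−z₁)) ∫ phi₀ e^(−cz) dz = phi₀·(e^(−c·z₁) − e^(−c·z₂)) / (c·(z₂−z₁))
e^(−0.62×1.3) = 0.4466; e^(−0.62×4.2) = 0.0740
⟨phi⟩ = 0.7 × (0.4466 − 0.0740) / (0.62 × 2.9) = 0.7 × 0.2073 = 0.1451

0.145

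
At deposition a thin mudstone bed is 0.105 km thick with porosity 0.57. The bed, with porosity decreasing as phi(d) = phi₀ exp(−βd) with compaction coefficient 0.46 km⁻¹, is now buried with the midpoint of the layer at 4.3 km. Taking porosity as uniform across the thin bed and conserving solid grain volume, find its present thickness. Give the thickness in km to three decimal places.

Porosity at 4.3 km: phi = 0.57·exp(−0.46×4.3) = 0.0789
Solid-volume conservation: h(1−phi) = h₀(1−phi₀) ⇒ h = h₀·(1−phi₀)/(1−phi)
h = 0.105 × (1 − 0.57)/(1 − 0.0789) = 0.105 × 0.4668 = 0.0490 km

0.049 km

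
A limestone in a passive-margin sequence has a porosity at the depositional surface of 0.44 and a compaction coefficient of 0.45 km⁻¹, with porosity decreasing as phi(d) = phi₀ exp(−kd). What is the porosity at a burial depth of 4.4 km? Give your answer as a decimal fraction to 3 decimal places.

phi = phi₀·exp(−k·d) = 0.44 × exp(−0.45 × 4.4) = 0.44 × exp(−1.98)
  = 0.44 × 0.1381 = 0.0608

0.061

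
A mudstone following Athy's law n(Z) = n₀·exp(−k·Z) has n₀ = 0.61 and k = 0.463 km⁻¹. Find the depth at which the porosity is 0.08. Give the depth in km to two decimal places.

Invert Athy's law: Z = ln(n₀/n) / k
Z = ln(0.61/0.08) / 0.463 = ln(7.625) / 0.463 = 2.0314 / 0.463 = 4.388 km

4.39 km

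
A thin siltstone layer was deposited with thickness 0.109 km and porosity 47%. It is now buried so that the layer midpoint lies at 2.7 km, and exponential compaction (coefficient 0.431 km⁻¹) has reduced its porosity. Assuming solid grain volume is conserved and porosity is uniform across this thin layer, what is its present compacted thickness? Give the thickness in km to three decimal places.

Porosity at 2.7 km: phi = 0.47·exp(−0.431×2.7) = 0.1468
Solid-volume conservation: h(1−phi) = h₀(1−phi₀) ⇒ h = h₀·(1−phi₀)/(1−phi)
h = 0.109 × (1 − 0.47)/(1 − 0.1468) = 0.109 × 0.6212 = 0.0677 km

0.068 km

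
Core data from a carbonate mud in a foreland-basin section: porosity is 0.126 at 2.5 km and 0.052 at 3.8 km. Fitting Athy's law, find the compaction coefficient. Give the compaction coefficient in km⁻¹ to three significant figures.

0.681 km⁻¹

Athy: φ(Z) = φ₀ e^(−cZ) ⇒ φ₁/φ₂ = e^{c(Z₂−Z₁)} ⇒ c = ln(φ₁/φ₂)/(Z₂−Z₁)
c = ln(0.126/0.052) / (3.8 − 2.5) = ln(2.423) / 1.3 = 0.8850 / 1.3 = 0.6808 km⁻¹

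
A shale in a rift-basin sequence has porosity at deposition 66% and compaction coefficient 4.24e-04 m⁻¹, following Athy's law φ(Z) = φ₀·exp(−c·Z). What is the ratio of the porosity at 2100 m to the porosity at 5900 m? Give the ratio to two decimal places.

5.01

Working in km (1 km = 1000 m; c in km⁻¹ = c in m⁻¹ × 1000):
φ(Z₁)/φ(Z₂) = e^(−c·Z₁)/e^(−c·Z₂) = e^{c(Z₂−Z₁)}
= exp(0.424 × 3.8) = exp(1.611) = 5.0088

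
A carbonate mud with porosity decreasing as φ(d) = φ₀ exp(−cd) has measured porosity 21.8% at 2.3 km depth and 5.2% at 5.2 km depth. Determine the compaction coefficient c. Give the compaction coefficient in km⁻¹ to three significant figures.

Athy: φ(d) = φ₀ e^(−cd) ⇒ φ₁/φ₂ = e^{c(d₂−d₁)} ⇒ c = ln(φ₁/φ₂)/(d₂−d₁)
c = ln(0.218/0.052) / (5.2 − 2.3) = ln(4.192) / 2.9 = 1.4333 / 2.9 = 0.4942 km⁻¹

0.494 km⁻¹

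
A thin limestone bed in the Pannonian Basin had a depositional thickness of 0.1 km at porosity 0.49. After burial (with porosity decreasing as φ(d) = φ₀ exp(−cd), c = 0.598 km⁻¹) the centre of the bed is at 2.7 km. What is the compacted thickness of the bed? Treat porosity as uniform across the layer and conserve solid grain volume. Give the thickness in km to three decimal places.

Porosity at 2.7 km: φ = 0.49·exp(−0.598×2.7) = 0.0975
Solid-volume conservation: h(1−φ) = h₀(1−φ₀) ⇒ h = h₀·(1−φ₀)/(1−φ)
h = 0.1 × (1 − 0.49)/(1 − 0.0975) = 0.1 × 0.5651 = 0.0565 km

0.057 km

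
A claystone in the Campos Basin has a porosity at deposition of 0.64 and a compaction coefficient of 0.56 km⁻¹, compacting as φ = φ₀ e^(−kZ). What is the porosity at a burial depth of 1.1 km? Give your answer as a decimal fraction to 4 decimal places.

φ = φ₀·exp(−k·Z) = 0.64 × exp(−0.56 × 1.1) = 0.64 × exp(−0.616)
  = 0.64 × 0.5401 = 0.3457

0.3457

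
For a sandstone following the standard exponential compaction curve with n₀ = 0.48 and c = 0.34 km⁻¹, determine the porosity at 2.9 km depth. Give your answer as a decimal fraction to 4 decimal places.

0.1791

n = n₀·exp(−c·z) = 0.48 × exp(−0.34 × 2.9) = 0.48 × exp(−0.986)
  = 0.48 × 0.3731 = 0.1791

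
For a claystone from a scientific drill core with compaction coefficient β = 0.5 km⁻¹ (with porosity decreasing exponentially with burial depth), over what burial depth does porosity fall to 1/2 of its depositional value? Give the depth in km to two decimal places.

phi/phi₀ = 1/2 ⇒ exp(−β·z) = 1/2 ⇒ z = ln(2) / β
z = 0.6931 / 0.5 = 1.386 km

1.39 km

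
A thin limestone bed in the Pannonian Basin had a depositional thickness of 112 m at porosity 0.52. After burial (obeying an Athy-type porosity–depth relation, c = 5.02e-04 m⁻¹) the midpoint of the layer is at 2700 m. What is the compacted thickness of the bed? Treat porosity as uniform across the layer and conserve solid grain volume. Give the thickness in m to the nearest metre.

Working in km (1 km = 1000 m; c in km⁻¹ = c in m⁻¹ × 1000):
Porosity at 2.7 km: φ = 0.52·exp(−0.502×2.7) = 0.1341
Solid-volume conservation: h(1−φ) = h₀(1−φ₀) ⇒ h = h₀·(1−φ₀)/(1−φ)
h = 0.112 × (1 − 0.52)/(1 − 0.1341) = 0.112 × 0.5543 = 0.0621 km

62 m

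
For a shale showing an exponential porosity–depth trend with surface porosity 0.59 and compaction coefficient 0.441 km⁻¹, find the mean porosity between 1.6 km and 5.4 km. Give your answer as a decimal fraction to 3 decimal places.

⟨phi⟩ = (1/(z₂−z₁)) ∫ phi₀ e^(−cz) dz = phi₀·(e^(−c·z₁) − e^(−c·z₂)) / (c·(z₂−z₁))
e^(−0.441×1.6) = 0.4938; e^(−0.441×5.4) = 0.0924
⟨phi⟩ = 0.59 × (0.4938 − 0.0924) / (0.441 × 3.8) = 0.59 × 0.2395 = 0.1413

0.141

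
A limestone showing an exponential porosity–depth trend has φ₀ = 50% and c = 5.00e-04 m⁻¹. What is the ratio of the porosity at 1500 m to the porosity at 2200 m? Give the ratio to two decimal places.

1.42

Working in km (1 km = 1000 m; c in km⁻¹ = c in m⁻¹ × 1000):
φ(z₁)/φ(z₂) = e^(−c·z₁)/e^(−c·z₂) = e^{c(z₂−z₁)}
= exp(0.5 × 0.7) = exp(0.35) = 1.4191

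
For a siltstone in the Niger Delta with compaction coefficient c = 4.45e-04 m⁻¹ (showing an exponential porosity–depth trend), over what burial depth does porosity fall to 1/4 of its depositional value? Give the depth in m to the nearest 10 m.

Working in km (1 km = 1000 m; c in km⁻¹ = c in m⁻¹ × 1000):
phi/phi₀ = 1/4 ⇒ exp(−c·z) = 1/4 ⇒ z = ln(4) / c
z = 1.3863 / 0.445 = 3.115 km

3120 m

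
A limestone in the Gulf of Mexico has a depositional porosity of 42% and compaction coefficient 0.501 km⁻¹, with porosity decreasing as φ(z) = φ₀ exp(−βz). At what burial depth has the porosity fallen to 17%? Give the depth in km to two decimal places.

1.81 km

Invert Athy's law: z = ln(φ₀/φ) / β
z = ln(0.42/0.17) / 0.501 = ln(2.471) / 0.501 = 0.9045 / 0.501 = 1.805 km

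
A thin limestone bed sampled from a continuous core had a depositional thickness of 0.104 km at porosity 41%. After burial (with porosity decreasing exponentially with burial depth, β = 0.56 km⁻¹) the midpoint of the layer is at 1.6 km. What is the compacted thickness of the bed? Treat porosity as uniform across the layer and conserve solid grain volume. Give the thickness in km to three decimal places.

Porosity at 1.6 km: φ = 0.41·exp(−0.56×1.6) = 0.1674
Solid-volume conservation: h(1−φ) = h₀(1−φ₀) ⇒ h = h₀·(1−φ₀)/(1−φ)
h = 0.104 × (1 − 0.41)/(1 − 0.1674) = 0.104 × 0.7086 = 0.0737 km

0.074 km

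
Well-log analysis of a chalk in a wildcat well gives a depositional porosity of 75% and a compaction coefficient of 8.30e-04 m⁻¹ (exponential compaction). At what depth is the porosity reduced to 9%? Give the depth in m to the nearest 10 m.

Working in km (1 km = 1000 m; β in km⁻¹ = β in m⁻¹ × 1000):
Invert Athy's law: d = ln(φ₀/φ) / β
d = ln(0.75/0.09) / 0.83 = ln(8.333) / 0.83 = 2.1203 / 0.83 = 2.555 km

2550 m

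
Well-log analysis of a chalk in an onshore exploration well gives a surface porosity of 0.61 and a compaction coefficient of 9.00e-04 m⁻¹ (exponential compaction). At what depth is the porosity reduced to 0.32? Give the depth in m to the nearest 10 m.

Working in km (1 km = 1000 m; β in km⁻¹ = β in m⁻¹ × 1000):
Invert Athy's law: Z = ln(n₀/n) / β
Z = ln(0.61/0.32) / 0.9 = ln(1.906) / 0.9 = 0.6451 / 0.9 = 0.717 km

720 m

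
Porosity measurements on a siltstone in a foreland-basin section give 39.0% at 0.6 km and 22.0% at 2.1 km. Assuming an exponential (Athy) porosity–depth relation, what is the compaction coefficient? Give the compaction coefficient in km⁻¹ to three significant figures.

Athy: φ(z) = φ₀ e^(−cz) ⇒ φ₁/φ₂ = e^{c(z₂−z₁)} ⇒ c = ln(φ₁/φ₂)/(z₂−z₁)
c = ln(0.39/0.22) / (2.1 − 0.6) = ln(1.773) / 1.5 = 0.5725 / 1.5 = 0.3817 km⁻¹

0.382 km⁻¹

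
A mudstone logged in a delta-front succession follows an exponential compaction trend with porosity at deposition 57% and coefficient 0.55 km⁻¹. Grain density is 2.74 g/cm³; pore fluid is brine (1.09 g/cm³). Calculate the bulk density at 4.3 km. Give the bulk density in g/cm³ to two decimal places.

Porosity at depth: n = 0.57·exp(−0.55×4.3) = 0.57×0.0939 = 0.0536
Bulk density: ρ_b = (1−n)ρ_g + n·ρ_f = 0.9464×2.74 + 0.0536×1.09
       = 2.593 + 0.058 = 2.652 g/cm³

2.65 g/cm³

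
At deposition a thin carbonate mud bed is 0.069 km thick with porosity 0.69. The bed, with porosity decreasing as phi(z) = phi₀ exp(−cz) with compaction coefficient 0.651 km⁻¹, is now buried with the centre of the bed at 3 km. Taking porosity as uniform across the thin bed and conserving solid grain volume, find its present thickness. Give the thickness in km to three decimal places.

Porosity at 3 km: phi = 0.69·exp(−0.651×3) = 0.0979
Solid-volume conservation: h(1−phi) = h₀(1−phi₀) ⇒ h = h₀·(1−phi₀)/(1−phi)
h = 0.069 × (1 − 0.69)/(1 − 0.0979) = 0.069 × 0.3436 = 0.0237 km

0.024 km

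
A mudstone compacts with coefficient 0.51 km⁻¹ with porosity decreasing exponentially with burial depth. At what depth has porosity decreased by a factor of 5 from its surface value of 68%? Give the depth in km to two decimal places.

n/n₀ = 1/5 ⇒ exp(−β·d) = 1/5 ⇒ d = ln(5) / β
d = 1.6094 / 0.51 = 3.156 km

3.16 km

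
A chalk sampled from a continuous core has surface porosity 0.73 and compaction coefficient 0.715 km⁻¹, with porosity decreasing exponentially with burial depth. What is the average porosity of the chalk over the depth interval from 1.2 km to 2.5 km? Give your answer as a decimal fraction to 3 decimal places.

0.202

⟨phi⟩ = (1/(d₂−d₁)) ∫ phi₀ e^(−βd) dd = phi₀·(e^(−β·d₁) − e^(−β·d₂)) / (β·(d₂−d₁))
e^(−0.715×1.2) = 0.4240; e^(−0.715×2.5) = 0.1674
⟨phi⟩ = 0.73 × (0.4240 − 0.1674) / (0.715 × 1.3) = 0.73 × 0.2761 = 0.2016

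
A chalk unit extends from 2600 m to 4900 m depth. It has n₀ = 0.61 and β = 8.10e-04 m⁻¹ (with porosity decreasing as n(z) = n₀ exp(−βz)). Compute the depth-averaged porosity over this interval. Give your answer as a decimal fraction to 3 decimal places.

Working in km (1 km = 1000 m; β in km⁻¹ = β in m⁻¹ × 1000):
⟨n⟩ = (1/(z₂−z₁)) ∫ n₀ e^(−βz) dz = n₀·(e^(−β·z₁) − e^(−β·z₂)) / (β·(z₂−z₁))
e^(−0.81×2.6) = 0.1217; e^(−0.81×4.9) = 0.0189
⟨n⟩ = 0.61 × (0.1217 − 0.0189) / (0.81 × 2.3) = 0.61 × 0.0552 = 0.0337

0.034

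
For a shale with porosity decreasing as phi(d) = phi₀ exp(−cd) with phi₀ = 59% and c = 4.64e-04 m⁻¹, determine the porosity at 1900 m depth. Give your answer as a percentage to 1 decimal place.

Working in km (1 km = 1000 m; c in km⁻¹ = c in m⁻¹ × 1000):
phi = phi₀·exp(−c·d) = 0.59 × exp(−0.464 × 1.9) = 0.59 × exp(−0.8816)
  = 0.59 × 0.4141 = 0.2443

24.4%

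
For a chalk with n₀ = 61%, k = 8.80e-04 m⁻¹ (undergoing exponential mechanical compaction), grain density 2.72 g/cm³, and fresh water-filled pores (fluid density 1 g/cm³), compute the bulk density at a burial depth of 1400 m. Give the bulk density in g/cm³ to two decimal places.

Working in km (1 km = 1000 m; k in km⁻¹ = k in m⁻¹ × 1000):
Porosity at depth: n = 0.61·exp(−0.88×1.4) = 0.61×0.2917 = 0.1779
Bulk density: ρ_b = (1−n)ρ_g + n·ρ_f = 0.8221×2.72 + 0.1779×1
       = 2.236 + 0.178 = 2.414 g/cm³

2.41 g/cm³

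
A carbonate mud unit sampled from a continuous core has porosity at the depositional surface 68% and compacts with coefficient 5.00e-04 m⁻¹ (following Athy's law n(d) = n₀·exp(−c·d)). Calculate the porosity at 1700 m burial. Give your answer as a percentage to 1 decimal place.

29.1%

Working in km (1 km = 1000 m; c in km⁻¹ = c in m⁻¹ × 1000):
n = n₀·exp(−c·d) = 0.68 × exp(−0.5 × 1.7) = 0.68 × exp(−0.85)
  = 0.68 × 0.4274 = 0.2906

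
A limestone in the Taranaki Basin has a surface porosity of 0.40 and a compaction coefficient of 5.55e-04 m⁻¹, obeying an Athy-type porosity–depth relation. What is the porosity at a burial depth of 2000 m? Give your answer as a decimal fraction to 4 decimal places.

0.1318

Working in km (1 km = 1000 m; k in km⁻¹ = k in m⁻¹ × 1000):
φ = φ₀·exp(−k·z) = 0.4 × exp(−0.555 × 2) = 0.4 × exp(−1.11)
  = 0.4 × 0.3296 = 0.1318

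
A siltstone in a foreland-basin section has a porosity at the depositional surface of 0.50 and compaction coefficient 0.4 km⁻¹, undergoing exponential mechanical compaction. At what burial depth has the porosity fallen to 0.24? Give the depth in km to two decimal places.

Invert Athy's law: d = ln(phi₀/phi) / c
d = ln(0.5/0.24) / 0.4 = ln(2.083) / 0.4 = 0.7340 / 0.4 = 1.835 km

1.83 km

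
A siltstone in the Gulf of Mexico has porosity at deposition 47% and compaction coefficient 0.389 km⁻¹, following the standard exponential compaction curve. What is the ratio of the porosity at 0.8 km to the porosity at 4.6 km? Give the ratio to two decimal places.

4.39

n(d₁)/n(d₂) = e^(−c·d₁)/e^(−c·d₂) = e^{c(d₂−d₁)}
= exp(0.389 × 3.8) = exp(1.478) = 4.3850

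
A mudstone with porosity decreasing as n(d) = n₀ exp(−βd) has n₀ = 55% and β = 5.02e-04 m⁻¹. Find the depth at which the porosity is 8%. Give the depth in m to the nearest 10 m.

Working in km (1 km = 1000 m; β in km⁻¹ = β in m⁻¹ × 1000):
Invert Athy's law: d = ln(n₀/n) / β
d = ln(0.55/0.08) / 0.502 = ln(6.875) / 0.502 = 1.9279 / 0.502 = 3.840 km

3840 m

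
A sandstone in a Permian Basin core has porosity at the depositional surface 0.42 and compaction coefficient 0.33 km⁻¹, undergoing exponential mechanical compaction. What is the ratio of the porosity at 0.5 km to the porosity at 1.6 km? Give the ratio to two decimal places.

1.44

n(d₁)/n(d₂) = e^(−c·d₁)/e^(−c·d₂) = e^{c(d₂−d₁)}
= exp(0.33 × 1.1) = exp(0.363) = 1.4376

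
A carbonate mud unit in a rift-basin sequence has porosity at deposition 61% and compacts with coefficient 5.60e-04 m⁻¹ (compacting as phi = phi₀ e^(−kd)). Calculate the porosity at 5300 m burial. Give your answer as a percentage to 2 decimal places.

3.14%

Working in km (1 km = 1000 m; k in km⁻¹ = k in m⁻¹ × 1000):
phi = phi₀·exp(−k·d) = 0.61 × exp(−0.56 × 5.3) = 0.61 × exp(−2.968)
  = 0.61 × 0.0514 = 0.0314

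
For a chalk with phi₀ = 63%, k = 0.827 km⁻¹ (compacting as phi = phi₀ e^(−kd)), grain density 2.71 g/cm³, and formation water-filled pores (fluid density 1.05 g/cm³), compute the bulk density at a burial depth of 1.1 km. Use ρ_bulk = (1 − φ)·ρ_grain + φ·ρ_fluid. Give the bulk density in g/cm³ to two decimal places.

Porosity at depth: phi = 0.63·exp(−0.827×1.1) = 0.63×0.4026 = 0.2537
Bulk density: ρ_b = (1−phi)ρ_g + phi·ρ_f = 0.7463×2.71 + 0.2537×1.05
       = 2.023 + 0.266 = 2.289 g/cm³

2.29 g/cm³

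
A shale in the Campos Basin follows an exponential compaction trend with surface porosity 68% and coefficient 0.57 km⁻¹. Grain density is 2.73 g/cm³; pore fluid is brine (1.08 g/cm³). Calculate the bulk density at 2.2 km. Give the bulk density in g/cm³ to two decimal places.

Porosity at depth: n = 0.68·exp(−0.57×2.2) = 0.68×0.2854 = 0.1940
Bulk density: ρ_b = (1−n)ρ_g + n·ρ_f = 0.8060×2.73 + 0.1940×1.08
       = 2.200 + 0.210 = 2.410 g/cm³

2.41 g/cm³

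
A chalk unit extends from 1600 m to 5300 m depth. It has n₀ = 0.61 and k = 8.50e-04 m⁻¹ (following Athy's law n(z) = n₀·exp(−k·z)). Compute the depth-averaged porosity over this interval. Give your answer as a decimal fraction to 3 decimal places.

Working in km (1 km = 1000 m; k in km⁻¹ = k in m⁻¹ × 1000):
⟨n⟩ = (1/(z₂−z₁)) ∫ n₀ e^(−kz) dz = n₀·(e^(−k·z₁) − e^(−k·z₂)) / (k·(z₂−z₁))
e^(−0.85×1.6) = 0.2567; e^(−0.85×5.3) = 0.0111
⟨n⟩ = 0.61 × (0.2567 − 0.0111) / (0.85 × 3.7) = 0.61 × 0.0781 = 0.0476

0.048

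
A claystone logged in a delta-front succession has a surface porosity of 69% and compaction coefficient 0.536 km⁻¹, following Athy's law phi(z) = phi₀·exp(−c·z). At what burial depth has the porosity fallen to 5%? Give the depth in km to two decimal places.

4.90 km

Invert Athy's law: z = ln(phi₀/phi) / c
z = ln(0.69/0.05) / 0.536 = ln(13.8) / 0.536 = 2.6247 / 0.536 = 4.897 km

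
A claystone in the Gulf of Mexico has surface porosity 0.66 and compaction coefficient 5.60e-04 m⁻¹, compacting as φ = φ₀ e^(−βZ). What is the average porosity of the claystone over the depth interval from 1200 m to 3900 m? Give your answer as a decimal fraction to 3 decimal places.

Working in km (1 km = 1000 m; β in km⁻¹ = β in m⁻¹ × 1000):
⟨φ⟩ = (1/(Z₂−Z₁)) ∫ φ₀ e^(−βZ) dZ = φ₀·(e^(−β·Z₁) − e^(−β·Z₂)) / (β·(Z₂−Z₁))
e^(−0.56×1.2) = 0.5107; e^(−0.56×3.9) = 0.1126
⟨φ⟩ = 0.66 × (0.5107 − 0.1126) / (0.56 × 2.7) = 0.66 × 0.2633 = 0.1738

0.174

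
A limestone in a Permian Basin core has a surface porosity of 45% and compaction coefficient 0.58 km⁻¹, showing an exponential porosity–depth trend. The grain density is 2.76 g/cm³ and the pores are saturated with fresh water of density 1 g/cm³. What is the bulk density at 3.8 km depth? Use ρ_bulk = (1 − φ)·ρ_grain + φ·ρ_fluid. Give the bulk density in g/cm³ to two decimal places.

Porosity at depth: n = 0.45·exp(−0.58×3.8) = 0.45×0.1104 = 0.0497
Bulk density: ρ_b = (1−n)ρ_g + n·ρ_f = 0.9503×2.76 + 0.0497×1
       = 2.623 + 0.050 = 2.673 g/cm³

2.67 g/cm³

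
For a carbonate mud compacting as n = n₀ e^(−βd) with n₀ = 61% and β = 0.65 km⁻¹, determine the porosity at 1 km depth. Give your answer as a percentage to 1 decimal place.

31.8%

n = n₀·exp(−β·d) = 0.61 × exp(−0.65 × 1) = 0.61 × exp(−0.65)
  = 0.61 × 0.5220 = 0.3184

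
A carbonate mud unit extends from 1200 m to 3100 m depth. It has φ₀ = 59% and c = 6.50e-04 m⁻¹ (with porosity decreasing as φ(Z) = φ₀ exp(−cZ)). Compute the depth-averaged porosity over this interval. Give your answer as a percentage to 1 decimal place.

Working in km (1 km = 1000 m; c in km⁻¹ = c in m⁻¹ × 1000):
⟨φ⟩ = (1/(Z₂−Z₁)) ∫ φ₀ e^(−cZ) dZ = φ₀·(e^(−c·Z₁) − e^(−c·Z₂)) / (c·(Z₂−Z₁))
e^(−0.65×1.2) = 0.4584; e^(−0.65×3.1) = 0.1333
⟨φ⟩ = 0.59 × (0.4584 − 0.1333) / (0.65 × 1.9) = 0.59 × 0.2632 = 0.1553

15.5%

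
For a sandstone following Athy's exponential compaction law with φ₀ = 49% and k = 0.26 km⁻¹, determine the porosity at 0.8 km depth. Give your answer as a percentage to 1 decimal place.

φ = φ₀·exp(−k·Z) = 0.49 × exp(−0.26 × 0.8) = 0.49 × exp(−0.208)
  = 0.49 × 0.8122 = 0.3980

39.8%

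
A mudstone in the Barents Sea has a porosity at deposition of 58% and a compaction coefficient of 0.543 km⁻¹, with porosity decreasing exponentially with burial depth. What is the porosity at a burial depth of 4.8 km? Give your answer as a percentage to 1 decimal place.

phi = phi₀·exp(−c·d) = 0.58 × exp(−0.543 × 4.8) = 0.58 × exp(−2.606)
  = 0.58 × 0.0738 = 0.0428

4.3%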